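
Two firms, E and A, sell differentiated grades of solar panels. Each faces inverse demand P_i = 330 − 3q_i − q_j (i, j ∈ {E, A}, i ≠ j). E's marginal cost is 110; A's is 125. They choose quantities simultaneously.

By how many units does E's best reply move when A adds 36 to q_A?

Firm E's profit: π = q_E(330 − 3q_E − q_A) − 110q_E.
∂π/∂q_E = 220 − 6q_E − q_A = 0 ⇒ q_E = 110/3 − (1/6)q_A.
The reaction-function slope is −1/6, so a 36-unit rise in q_A moves q_E by −1/6 × 36 = −6. E's best response falls — the actions are strategic substitutes.

-6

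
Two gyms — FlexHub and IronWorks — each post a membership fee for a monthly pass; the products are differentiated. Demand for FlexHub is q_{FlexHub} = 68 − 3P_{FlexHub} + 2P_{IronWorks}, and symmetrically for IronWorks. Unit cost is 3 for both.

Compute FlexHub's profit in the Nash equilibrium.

FlexHub's profit: π = (P_{FlexHub} − 3)(68 − 3P_{FlexHub} + 2P_{IronWorks}).
∂π/∂P_{FlexHub} = 77 − 6P_{FlexHub} + 2P_{IronWorks} = 0 ⇒ P_{FlexHub} = 77/6 + (1/3)P_{IronWorks}.
The game is symmetric, so in equilibrium P_{IronWorks} = P_{FlexHub}: the reaction function gives (2/3)P_{FlexHub} = 77/6, hence P_{FlexHub} = 19.25.
q_{FlexHub} = 68 − 3·19.25 + 2·19.25 = 48.75.
Profit = (19.25 − 3)·48.75 = 792.1875.

792.1875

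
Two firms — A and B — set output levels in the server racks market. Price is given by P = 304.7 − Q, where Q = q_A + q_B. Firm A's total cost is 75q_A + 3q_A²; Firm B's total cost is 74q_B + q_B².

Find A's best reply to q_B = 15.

26.8375

Firm A's profit: π = q_A(304.7 − (q_A + q_B)) − 75q_A − 3q_A².
∂π/∂q_A = 229.7 − 8q_A − q_B = 0, so q_A = 28.7125 − 0.125q_B.
At q_B = 15: q_A = 28.7125 − 0.125·15 = 26.8375.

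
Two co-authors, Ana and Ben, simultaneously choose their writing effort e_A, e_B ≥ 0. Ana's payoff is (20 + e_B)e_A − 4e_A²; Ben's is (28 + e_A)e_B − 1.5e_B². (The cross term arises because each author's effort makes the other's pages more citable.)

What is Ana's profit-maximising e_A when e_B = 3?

2.875

Expanding Ana's payoff: 20e_A + e_Be_A − 4e_A².
∂π/∂e_A = 20 + e_B − 8e_A = 0, so e_A = 2.5 + 0.125e_B.
At e_B = 3: e_A = 2.5 + 0.125·3 = 2.875.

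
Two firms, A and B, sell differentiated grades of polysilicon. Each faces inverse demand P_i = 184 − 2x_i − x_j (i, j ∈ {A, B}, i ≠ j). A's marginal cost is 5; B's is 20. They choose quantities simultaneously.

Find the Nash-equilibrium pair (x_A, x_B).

Firm A's profit: π = x_A(184 − 2x_A − x_B) − 5x_A.
∂π/∂x_A = 179 − 4x_A − x_B = 0 ⇒ x_A = 44.75 − 0.25x_B.
Similarly x_B = 41 − 0.25x_A.
Solving the two reaction functions simultaneously: (1 − (−0.25)(−0.25))x_A = 44.75 − 0.25·41, so 0.9375x_A = 34.5 and x_A = 36.8.
Then x_B = 41 − 0.25·36.8 = 31.8.

36.8, 31.8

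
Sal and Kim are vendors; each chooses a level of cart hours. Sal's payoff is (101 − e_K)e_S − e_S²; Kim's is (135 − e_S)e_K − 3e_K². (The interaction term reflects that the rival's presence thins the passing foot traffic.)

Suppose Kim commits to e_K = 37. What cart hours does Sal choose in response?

Expanding Sal's payoff: 101e_S − e_Ke_S − e_S².
∂π/∂e_S = 101 − e_K − 2e_S = 0, so e_S = 50.5 − 0.5e_K.
At e_K = 37: e_S = 50.5 − 0.5·37 = 32.

32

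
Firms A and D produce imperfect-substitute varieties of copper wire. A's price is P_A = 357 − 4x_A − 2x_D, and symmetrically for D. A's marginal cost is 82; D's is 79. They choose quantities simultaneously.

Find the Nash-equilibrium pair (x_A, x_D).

27.4, 27.9

Firm A's profit: π = x_A(357 − 4x_A − 2x_D) − 82x_A.
∂π/∂x_A = 275 − 8x_A − 2x_D = 0 ⇒ x_A = 34.375 − 0.25x_D.
Similarly x_D = 34.75 − 0.25x_A.
Solving the two reaction functions simultaneously: (1 − (−0.25)(−0.25))x_A = 34.375 − 0.25·34.75, so 0.9375x_A = 25.6875 and x_A = 27.4.
Then x_D = 34.75 − 0.25·27.4 = 27.9.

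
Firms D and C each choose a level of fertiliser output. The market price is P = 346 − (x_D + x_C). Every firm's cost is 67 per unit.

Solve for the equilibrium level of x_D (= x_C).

Firm D's profit: π = x_D(346 − (x_D + x_C)) − 67x_D.
∂π/∂x_D = 279 − 2x_D − x_C = 0, so x_D = 139.5 − 0.5x_C.
Setting x_D = x_C in the reaction function: x_D = 139.5 − 0.5x_D, so x_D = 139.5 / 1.5 = 93.

93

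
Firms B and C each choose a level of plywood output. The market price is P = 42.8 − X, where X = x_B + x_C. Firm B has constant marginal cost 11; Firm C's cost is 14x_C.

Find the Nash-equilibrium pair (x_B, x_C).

Firm B's profit: π = x_B(42.8 − (x_B + x_C)) − 11x_B.
∂π/∂x_B = 31.8 − 2x_B − x_C = 0, so x_B = 15.9 − 0.5x_C.
By the same steps for C: x_C = 14.4 − 0.5x_B.
Solving the two reaction functions simultaneously: (1 − (−0.5)(−0.5))x_B = 15.9 − 0.5·14.4, so 0.75x_B = 8.7 and x_B = 11.6.
Then x_C = 14.4 − 0.5·11.6 = 8.6.

11.6, 8.6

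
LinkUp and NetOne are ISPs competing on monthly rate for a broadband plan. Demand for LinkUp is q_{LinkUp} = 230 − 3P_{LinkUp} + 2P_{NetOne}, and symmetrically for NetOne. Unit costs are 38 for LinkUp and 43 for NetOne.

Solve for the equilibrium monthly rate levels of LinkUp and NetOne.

86.9375, 88.8125

LinkUp's profit: π = (P_{LinkUp} − 38)(230 − 3P_{LinkUp} + 2P_{NetOne}).
∂π/∂P_{LinkUp} = 344 − 6P_{LinkUp} + 2P_{NetOne} = 0 ⇒ P_{LinkUp} = 172/3 + (1/3)P_{NetOne}.
Similarly P_{NetOne} = 359/6 + (1/3)P_{LinkUp}.
Solving the two reaction functions simultaneously: (1 − (1/3)(1/3))P_{LinkUp} = 172/3 + (1/3)·(359/6), so (8/9)P_{LinkUp} = 1391/18 and P_{LinkUp} = 86.9375.
Then P_{NetOne} = 359/6 + (1/3)·86.9375 = 88.8125.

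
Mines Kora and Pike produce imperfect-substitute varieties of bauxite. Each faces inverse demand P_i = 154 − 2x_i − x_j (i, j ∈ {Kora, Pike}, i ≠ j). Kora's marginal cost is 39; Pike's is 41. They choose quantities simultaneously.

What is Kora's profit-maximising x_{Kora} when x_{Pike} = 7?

27

Mine Kora's profit: π = x_{Kora}(154 − 2x_{Kora} − x_{Pike}) − 39x_{Kora}.
∂π/∂x_{Kora} = 115 − 4x_{Kora} − x_{Pike} = 0 ⇒ x_{Kora} = 28.75 − 0.25x_{Pike}.
At x_{Pike} = 7: x_{Kora} = 28.75 − 0.25·7 = 27.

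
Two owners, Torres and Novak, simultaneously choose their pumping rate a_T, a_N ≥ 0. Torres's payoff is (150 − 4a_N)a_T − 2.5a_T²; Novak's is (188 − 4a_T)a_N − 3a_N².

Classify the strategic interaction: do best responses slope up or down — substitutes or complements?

Expanding Torres's payoff: 150a_T − 4a_Na_T − 2.5a_T².
∂π/∂a_T = 150 − 4a_N − 5a_T = 0, so a_T = 30 − 0.8a_N.
The best-response slope da_T/da_N = −0.8 < 0: the reaction function is downward-sloping, so the choices are strategic substitutes.

strategic substitutes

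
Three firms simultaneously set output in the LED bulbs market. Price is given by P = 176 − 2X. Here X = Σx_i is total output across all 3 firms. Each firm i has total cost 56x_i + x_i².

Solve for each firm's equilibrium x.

A representative firm's profit is π_i = x_i(176 − 2X) − 56x_i − x_i², with X = x_i + Σ_{j≠i} x_j.
First-order condition: 120 − 6x_i − 2Σ_{j≠i} x_j = 0.
In a symmetric equilibrium every firm chooses the same x, so Σ_{j≠i} x_j = 2x. The condition becomes 120 − 10x = 0, giving x = 120/10 = 12.

12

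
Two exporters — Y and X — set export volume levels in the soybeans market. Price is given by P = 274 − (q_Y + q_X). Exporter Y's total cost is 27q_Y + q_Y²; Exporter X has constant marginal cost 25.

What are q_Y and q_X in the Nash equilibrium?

Exporter Y's profit: π = q_Y(274 − (q_Y + q_X)) − 27q_Y − q_Y².
∂π/∂q_Y = 247 − 4q_Y − q_X = 0, so q_Y = 61.75 − 0.25q_X.
For X: ∂π/∂q_X = 249 − 2q_X − q_Y = 0 ⇒ q_X = 124.5 − 0.5q_Y.
Substituting the second reaction function into the first: q_Y = 61.75 − 0.25(124.5 − 0.5q_Y), which gives 0.875q_Y = 30.625 ⇒ q_Y = 35.
Then q_X = 124.5 − 0.5·35 = 107.

35, 107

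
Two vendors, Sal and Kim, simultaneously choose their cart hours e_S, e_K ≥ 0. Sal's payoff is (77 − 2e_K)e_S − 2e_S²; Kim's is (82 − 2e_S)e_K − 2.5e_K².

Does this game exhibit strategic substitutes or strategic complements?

strategic substitutes

Expanding Sal's payoff: 77e_S − 2e_Ke_S − 2e_S².
∂π/∂e_S = 77 − 2e_K − 4e_S = 0, so e_S = 19.25 − 0.5e_K.
The best-response slope de_S/de_K = −0.5 < 0: the reaction function is downward-sloping, so the choices are strategic substitutes.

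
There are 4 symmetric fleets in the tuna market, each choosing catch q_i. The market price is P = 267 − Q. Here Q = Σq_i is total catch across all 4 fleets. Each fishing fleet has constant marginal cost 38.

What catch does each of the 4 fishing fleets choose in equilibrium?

A representative fishing fleet's profit is π_i = q_i(267 − Q) − 38q_i, with Q = q_i + Σ_{j≠i} q_j.
First-order condition: 229 − 2q_i − Σ_{j≠i} q_j = 0.
Imposing symmetry (q_j = q for all j) turns Σ_{j≠i} q_j into 3q, so 229 = 5q and q = 45.8.

45.8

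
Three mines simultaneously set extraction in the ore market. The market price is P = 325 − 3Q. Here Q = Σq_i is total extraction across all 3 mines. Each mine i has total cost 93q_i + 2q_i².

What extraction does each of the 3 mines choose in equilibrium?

14.5

A representative mine's profit is π_i = q_i(325 − 3Q) − 93q_i − 2q_i², with Q = q_i + Σ_{j≠i} q_j.
First-order condition: 232 − 10q_i − 3Σ_{j≠i} q_j = 0.
With identical mines, set every q_j = q: then 232 − 10q − 6q = 0, i.e. q = 232/16 = 14.5.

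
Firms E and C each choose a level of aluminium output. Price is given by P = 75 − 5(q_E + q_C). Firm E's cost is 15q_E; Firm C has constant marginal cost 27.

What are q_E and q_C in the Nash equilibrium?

Firm E's profit: π = q_E(75 − 5(q_E + q_C)) − 15q_E.
∂π/∂q_E = 60 − 10q_E − 5q_C = 0, so q_E = 6 − 0.5q_C.
By the same steps for C: q_C = 4.8 − 0.5q_E.
Substituting the second reaction function into the first: q_E = 6 − 0.5(4.8 − 0.5q_E), which gives 0.75q_E = 3.6 ⇒ q_E = 4.8.
Then q_C = 4.8 − 0.5·4.8 = 2.4.

4.8, 2.4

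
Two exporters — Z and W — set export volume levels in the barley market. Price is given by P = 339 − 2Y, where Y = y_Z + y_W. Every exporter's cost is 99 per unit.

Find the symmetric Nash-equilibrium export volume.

Exporter Z's profit: π = y_Z(339 − 2(y_Z + y_W)) − 99y_Z.
∂π/∂y_Z = 240 − 4y_Z − 2y_W = 0, so y_Z = 60 − 0.5y_W.
By symmetry y_W = y_Z; substituting into the reaction function, 1.5y_Z = 60 and y_Z = 40.

40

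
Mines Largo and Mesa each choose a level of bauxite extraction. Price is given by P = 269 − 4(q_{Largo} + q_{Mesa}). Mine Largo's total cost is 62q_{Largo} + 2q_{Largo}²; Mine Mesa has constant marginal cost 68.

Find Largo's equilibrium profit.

Mine Largo's profit: π = q_{Largo}(269 − 4(q_{Largo} + q_{Mesa})) − 62q_{Largo} − 2q_{Largo}².
∂π/∂q_{Largo} = 207 − 12q_{Largo} − 4q_{Mesa} = 0, so q_{Largo} = 17.25 − (1/3)q_{Mesa}.
For Mesa: ∂π/∂q_{Mesa} = 201 − 8q_{Mesa} − 4q_{Largo} = 0 ⇒ q_{Mesa} = 25.125 − 0.5q_{Largo}.
Substituting the second reaction function into the first: q_{Largo} = 17.25 − (1/3)(25.125 − 0.5q_{Largo}), which gives (5/6)q_{Largo} = 8.875 ⇒ q_{Largo} = 10.65.
Then q_{Mesa} = 25.125 − 0.5·10.65 = 19.8.
Price P = 269 − 4·30.45 = 147.2.
Largo's profit: (147.2 − 62)·10.65 − 2(10.65)² = 680.535.

680.535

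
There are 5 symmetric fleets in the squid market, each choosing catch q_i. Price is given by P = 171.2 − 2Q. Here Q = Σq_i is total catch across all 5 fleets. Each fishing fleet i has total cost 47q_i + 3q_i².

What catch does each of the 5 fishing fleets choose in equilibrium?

6.9

A representative fishing fleet's profit is π_i = q_i(171.2 − 2Q) − 47q_i − 3q_i², with Q = q_i + Σ_{j≠i} q_j.
First-order condition: 124.2 − 10q_i − 2Σ_{j≠i} q_j = 0.
Imposing symmetry (q_j = q for all j) turns Σ_{j≠i} q_j into 4q, so 124.2 = 18q and q = 6.9.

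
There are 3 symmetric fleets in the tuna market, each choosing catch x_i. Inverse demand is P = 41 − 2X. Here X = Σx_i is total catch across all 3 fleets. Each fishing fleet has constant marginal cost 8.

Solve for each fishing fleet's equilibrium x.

4.125

A representative fishing fleet's profit is π_i = x_i(41 − 2X) − 8x_i, with X = x_i + Σ_{j≠i} x_j.
First-order condition: 33 − 4x_i − 2Σ_{j≠i} x_j = 0.
In a symmetric equilibrium every fishing fleet chooses the same x, so Σ_{j≠i} x_j = 2x. The condition becomes 33 − 8x = 0, giving x = 33/8 = 4.125.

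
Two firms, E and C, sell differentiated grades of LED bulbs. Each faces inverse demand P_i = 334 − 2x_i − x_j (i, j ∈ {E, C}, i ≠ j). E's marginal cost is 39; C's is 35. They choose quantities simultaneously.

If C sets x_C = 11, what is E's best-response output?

71

Firm E's profit: π = x_E(334 − 2x_E − x_C) − 39x_E.
∂π/∂x_E = 295 − 4x_E − x_C = 0 ⇒ x_E = 73.75 − 0.25x_C.
At x_C = 11: x_E = 73.75 − 0.25·11 = 71.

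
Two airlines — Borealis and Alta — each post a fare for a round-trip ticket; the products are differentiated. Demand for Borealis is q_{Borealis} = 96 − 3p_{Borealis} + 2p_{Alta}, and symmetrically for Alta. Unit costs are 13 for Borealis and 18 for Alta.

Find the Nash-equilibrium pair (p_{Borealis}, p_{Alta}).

34.6875, 36.5625

Borealis's profit: π = (p_{Borealis} − 13)(96 − 3p_{Borealis} + 2p_{Alta}).
∂π/∂p_{Borealis} = 135 − 6p_{Borealis} + 2p_{Alta} = 0 ⇒ p_{Borealis} = 22.5 + (1/3)p_{Alta}.
Similarly p_{Alta} = 25 + (1/3)p_{Borealis}.
Substituting the second reaction function into the first: p_{Borealis} = 22.5 + (1/3)(25 + (1/3)p_{Borealis}), which gives (8/9)p_{Borealis} = 185/6 ⇒ p_{Borealis} = 34.6875.
Then p_{Alta} = 25 + (1/3)·34.6875 = 36.5625.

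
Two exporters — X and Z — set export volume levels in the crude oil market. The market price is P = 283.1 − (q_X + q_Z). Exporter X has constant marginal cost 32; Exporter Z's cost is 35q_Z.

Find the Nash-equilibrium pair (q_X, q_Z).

84.7, 81.7

Exporter X's profit: π = q_X(283.1 − (q_X + q_Z)) − 32q_X.
∂π/∂q_X = 251.1 − 2q_X − q_Z = 0, so q_X = 125.55 − 0.5q_Z.
By the same steps for Z: q_Z = 124.05 − 0.5q_X.
Substituting the second reaction function into the first: q_X = 125.55 − 0.5(124.05 − 0.5q_X), which gives 0.75q_X = 63.525 ⇒ q_X = 84.7.
Then q_Z = 124.05 − 0.5·84.7 = 81.7.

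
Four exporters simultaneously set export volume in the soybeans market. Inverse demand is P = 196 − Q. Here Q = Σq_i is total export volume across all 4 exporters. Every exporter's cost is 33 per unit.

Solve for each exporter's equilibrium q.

A representative exporter's profit is π_i = q_i(196 − Q) − 33q_i, with Q = q_i + Σ_{j≠i} q_j.
First-order condition: 163 − 2q_i − Σ_{j≠i} q_j = 0.
With identical exporters, set every q_j = q: then 163 − 2q − 3q = 0, i.e. q = 163/5 = 32.6.

32.6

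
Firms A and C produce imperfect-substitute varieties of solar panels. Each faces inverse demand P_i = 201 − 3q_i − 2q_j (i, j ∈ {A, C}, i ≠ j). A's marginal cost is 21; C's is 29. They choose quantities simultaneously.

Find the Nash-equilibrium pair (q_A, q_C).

23, 21

Firm A's profit: π = q_A(201 − 3q_A − 2q_C) − 21q_A.
∂π/∂q_A = 180 − 6q_A − 2q_C = 0 ⇒ q_A = 30 − (1/3)q_C.
Similarly q_C = 86/3 − (1/3)q_A.
Plugging q_C into A's best response: q_A = 30 − (1/3)(86/3 − (1/3)q_A) ⇒ (8/9)q_A = 184/9, so q_A = 23.
Then q_C = 86/3 − (1/3)·23 = 21.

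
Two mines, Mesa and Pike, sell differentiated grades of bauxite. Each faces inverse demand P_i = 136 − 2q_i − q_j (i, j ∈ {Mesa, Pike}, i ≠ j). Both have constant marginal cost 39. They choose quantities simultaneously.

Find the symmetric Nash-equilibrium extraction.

19.4

Mine Mesa's profit: π = q_{Mesa}(136 − 2q_{Mesa} − q_{Pike}) − 39q_{Mesa}.
∂π/∂q_{Mesa} = 97 − 4q_{Mesa} − q_{Pike} = 0 ⇒ q_{Mesa} = 24.25 − 0.25q_{Pike}.
The game is symmetric, so in equilibrium q_{Pike} = q_{Mesa}: the reaction function gives 1.25q_{Mesa} = 24.25, hence q_{Mesa} = 19.4.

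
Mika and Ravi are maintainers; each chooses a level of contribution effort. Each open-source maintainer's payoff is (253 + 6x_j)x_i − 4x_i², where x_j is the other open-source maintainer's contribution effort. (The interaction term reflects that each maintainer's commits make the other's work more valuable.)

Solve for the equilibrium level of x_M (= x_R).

Mika's payoff is (253 + 6x_R)x_M − 4x_M².
∂π/∂x_M = 253 + 6x_R − 8x_M = 0, so x_M = 31.625 + 0.75x_R.
By symmetry x_R = x_M; substituting into the reaction function, 0.25x_M = 31.625 and x_M = 126.5.

126.5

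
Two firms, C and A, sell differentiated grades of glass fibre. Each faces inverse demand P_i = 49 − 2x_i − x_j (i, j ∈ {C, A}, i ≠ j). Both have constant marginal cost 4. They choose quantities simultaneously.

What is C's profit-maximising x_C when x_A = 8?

9.25

Firm C's profit: π = x_C(49 − 2x_C − x_A) − 4x_C.
∂π/∂x_C = 45 − 4x_C − x_A = 0 ⇒ x_C = 11.25 − 0.25x_A.
At x_A = 8: x_C = 11.25 − 0.25·8 = 9.25.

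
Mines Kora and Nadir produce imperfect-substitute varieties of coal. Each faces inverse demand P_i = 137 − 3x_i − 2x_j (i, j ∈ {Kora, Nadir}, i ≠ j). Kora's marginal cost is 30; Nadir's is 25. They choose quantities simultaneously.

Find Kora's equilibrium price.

69.1875

Mine Kora's profit: π = x_{Kora}(137 − 3x_{Kora} − 2x_{Nadir}) − 30x_{Kora}.
∂π/∂x_{Kora} = 107 − 6x_{Kora} − 2x_{Nadir} = 0 ⇒ x_{Kora} = 107/6 − (1/3)x_{Nadir}.
Similarly x_{Nadir} = 56/3 − (1/3)x_{Kora}.
Plugging x_{Nadir} into Kora's best response: x_{Kora} = 107/6 − (1/3)(56/3 − (1/3)x_{Kora}) ⇒ (8/9)x_{Kora} = 209/18, so x_{Kora} = 13.0625.
Then x_{Nadir} = 56/3 − (1/3)·13.0625 = 14.3125.
P_{Kora} = 137 − 3·13.0625 − 2·14.3125 = 69.1875.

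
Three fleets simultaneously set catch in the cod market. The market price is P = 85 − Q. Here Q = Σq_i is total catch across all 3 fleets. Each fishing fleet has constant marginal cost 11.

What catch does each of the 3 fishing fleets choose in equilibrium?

A representative fishing fleet's profit is π_i = q_i(85 − Q) − 11q_i, with Q = q_i + Σ_{j≠i} q_j.
First-order condition: 74 − 2q_i − Σ_{j≠i} q_j = 0.
With identical fishing fleets, set every q_j = q: then 74 − 2q − 2q = 0, i.e. q = 74/4 = 18.5.

18.5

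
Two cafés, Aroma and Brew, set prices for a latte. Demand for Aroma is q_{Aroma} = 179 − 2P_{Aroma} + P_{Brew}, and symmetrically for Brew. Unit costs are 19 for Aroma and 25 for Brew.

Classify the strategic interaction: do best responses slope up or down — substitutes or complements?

strategic complements

Aroma's profit: π = (P_{Aroma} − 19)(179 − 2P_{Aroma} + P_{Brew}).
∂π/∂P_{Aroma} = 217 − 4P_{Aroma} + P_{Brew} = 0 ⇒ P_{Aroma} = 54.25 + 0.25P_{Brew}.
The best-response slope dP_{Aroma}/dP_{Brew} = 0.25 > 0: the reaction function is upward-sloping, so the choices are strategic complements.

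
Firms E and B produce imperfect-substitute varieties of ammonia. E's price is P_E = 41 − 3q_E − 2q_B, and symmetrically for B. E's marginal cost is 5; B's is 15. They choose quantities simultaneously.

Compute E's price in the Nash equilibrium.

20.375

Firm E's profit: π = q_E(41 − 3q_E − 2q_B) − 5q_E.
∂π/∂q_E = 36 − 6q_E − 2q_B = 0 ⇒ q_E = 6 − (1/3)q_B.
Similarly q_B = 13/3 − (1/3)q_E.
Plugging q_B into E's best response: q_E = 6 − (1/3)(13/3 − (1/3)q_E) ⇒ (8/9)q_E = 41/9, so q_E = 5.125.
Then q_B = 13/3 − (1/3)·5.125 = 2.625.
P_E = 41 − 3·5.125 − 2·2.625 = 20.375.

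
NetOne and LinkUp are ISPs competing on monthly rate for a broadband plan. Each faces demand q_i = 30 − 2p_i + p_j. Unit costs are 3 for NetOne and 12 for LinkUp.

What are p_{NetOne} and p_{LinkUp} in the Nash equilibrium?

NetOne's profit: π = (p_{NetOne} − 3)(30 − 2p_{NetOne} + p_{LinkUp}).
∂π/∂p_{NetOne} = 36 − 4p_{NetOne} + p_{LinkUp} = 0 ⇒ p_{NetOne} = 9 + 0.25p_{LinkUp}.
Similarly p_{LinkUp} = 13.5 + 0.25p_{NetOne}.
Solving the two reaction functions simultaneously: (1 − (0.25)(0.25))p_{NetOne} = 9 + 0.25·13.5, so 0.9375p_{NetOne} = 12.375 and p_{NetOne} = 13.2.
Then p_{LinkUp} = 13.5 + 0.25·13.2 = 16.8.

13.2, 16.8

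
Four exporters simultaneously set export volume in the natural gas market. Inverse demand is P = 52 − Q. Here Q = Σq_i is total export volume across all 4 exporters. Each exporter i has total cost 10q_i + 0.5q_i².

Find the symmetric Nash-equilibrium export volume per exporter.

A representative exporter's profit is π_i = q_i(52 − Q) − 10q_i − 0.5q_i², with Q = q_i + Σ_{j≠i} q_j.
First-order condition: 42 − 3q_i − Σ_{j≠i} q_j = 0.
With identical exporters, set every q_j = q: then 42 − 3q − 3q = 0, i.e. q = 42/6 = 7.

7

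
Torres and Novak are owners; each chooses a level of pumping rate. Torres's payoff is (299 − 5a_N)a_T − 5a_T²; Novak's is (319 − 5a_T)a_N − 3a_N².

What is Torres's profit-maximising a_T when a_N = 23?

Expanding Torres's payoff: 299a_T − 5a_Na_T − 5a_T².
∂π/∂a_T = 299 − 5a_N − 10a_T = 0, so a_T = 29.9 − 0.5a_N.
At a_N = 23: a_T = 29.9 − 0.5·23 = 18.4.

18.4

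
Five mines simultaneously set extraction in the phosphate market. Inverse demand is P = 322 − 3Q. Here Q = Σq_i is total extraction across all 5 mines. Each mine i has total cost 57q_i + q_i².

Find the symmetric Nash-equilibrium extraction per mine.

13.25

A representative mine's profit is π_i = q_i(322 − 3Q) − 57q_i − q_i², with Q = q_i + Σ_{j≠i} q_j.
First-order condition: 265 − 8q_i − 3Σ_{j≠i} q_j = 0.
In a symmetric equilibrium every mine chooses the same q, so Σ_{j≠i} q_j = 4q. The condition becomes 265 − 20q = 0, giving q = 265/20 = 13.25.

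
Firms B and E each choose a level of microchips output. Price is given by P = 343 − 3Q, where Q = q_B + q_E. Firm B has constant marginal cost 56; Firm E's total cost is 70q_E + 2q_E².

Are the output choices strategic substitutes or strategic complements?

strategic substitutes

Firm B's profit: π = q_B(343 − 3(q_B + q_E)) − 56q_B.
∂π/∂q_B = 287 − 6q_B − 3q_E = 0, so q_B = 287/6 − 0.5q_E.
The best-response slope dq_B/dq_E = −0.5 < 0: the reaction function is downward-sloping, so the choices are strategic substitutes.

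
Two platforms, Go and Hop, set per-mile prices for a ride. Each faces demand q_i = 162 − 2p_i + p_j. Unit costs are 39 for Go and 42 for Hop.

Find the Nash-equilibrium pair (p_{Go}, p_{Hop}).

80.4, 81.6

Go's profit: π = (p_{Go} − 39)(162 − 2p_{Go} + p_{Hop}).
∂π/∂p_{Go} = 240 − 4p_{Go} + p_{Hop} = 0 ⇒ p_{Go} = 60 + 0.25p_{Hop}.
Similarly p_{Hop} = 61.5 + 0.25p_{Go}.
Substituting the second reaction function into the first: p_{Go} = 60 + 0.25(61.5 + 0.25p_{Go}), which gives 0.9375p_{Go} = 75.375 ⇒ p_{Go} = 80.4.
Then p_{Hop} = 61.5 + 0.25·80.4 = 81.6.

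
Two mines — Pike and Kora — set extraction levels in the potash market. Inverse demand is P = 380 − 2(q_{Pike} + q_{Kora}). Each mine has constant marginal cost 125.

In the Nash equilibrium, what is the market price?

210

Mine Pike's profit: π = q_{Pike}(380 − 2(q_{Pike} + q_{Kora})) − 125q_{Pike}.
∂π/∂q_{Pike} = 255 − 4q_{Pike} − 2q_{Kora} = 0, so q_{Pike} = 63.75 − 0.5q_{Kora}.
Setting q_{Pike} = q_{Kora} in the reaction function: q_{Pike} = 63.75 − 0.5q_{Pike}, so q_{Pike} = 63.75 / 1.5 = 42.5.
Equilibrium price: P = 380 − 2·85 = 210.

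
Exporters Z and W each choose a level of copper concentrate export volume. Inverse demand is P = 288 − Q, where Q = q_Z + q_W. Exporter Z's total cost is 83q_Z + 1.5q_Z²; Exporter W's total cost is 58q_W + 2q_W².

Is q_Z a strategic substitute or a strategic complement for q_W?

Exporter Z's profit: π = q_Z(288 − (q_Z + q_W)) − 83q_Z − 1.5q_Z².
∂π/∂q_Z = 205 − 5q_Z − q_W = 0, so q_Z = 41 − 0.2q_W.
The best-response slope dq_Z/dq_W = −0.2 < 0: the reaction function is downward-sloping, so the choices are strategic substitutes.

strategic substitutes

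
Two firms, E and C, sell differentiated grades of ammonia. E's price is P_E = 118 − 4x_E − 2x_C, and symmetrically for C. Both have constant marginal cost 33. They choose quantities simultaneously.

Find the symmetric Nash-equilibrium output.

Firm E's profit: π = x_E(118 − 4x_E − 2x_C) − 33x_E.
∂π/∂x_E = 85 − 8x_E − 2x_C = 0 ⇒ x_E = 10.625 − 0.25x_C.
Setting x_E = x_C in the reaction function: x_E = 10.625 − 0.25x_E, so x_E = 10.625 / 1.25 = 8.5.

8.5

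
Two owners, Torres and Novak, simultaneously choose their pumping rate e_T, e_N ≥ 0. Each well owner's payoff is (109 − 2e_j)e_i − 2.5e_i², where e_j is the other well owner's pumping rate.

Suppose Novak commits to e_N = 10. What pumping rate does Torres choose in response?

17.8

Torres's payoff is (109 − 2e_N)e_T − 2.5e_T².
∂π/∂e_T = 109 − 2e_N − 5e_T = 0, so e_T = 21.8 − 0.4e_N.
At e_N = 10: e_T = 21.8 − 0.4·10 = 17.8.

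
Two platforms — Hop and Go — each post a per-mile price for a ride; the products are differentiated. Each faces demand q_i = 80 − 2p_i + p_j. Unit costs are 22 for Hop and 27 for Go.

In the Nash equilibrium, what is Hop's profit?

Hop's profit: π = (p_{Hop} − 22)(80 − 2p_{Hop} + p_{Go}).
∂π/∂p_{Hop} = 124 − 4p_{Hop} + p_{Go} = 0 ⇒ p_{Hop} = 31 + 0.25p_{Go}.
Similarly p_{Go} = 33.5 + 0.25p_{Hop}.
Plugging p_{Go} into Hop's best response: p_{Hop} = 31 + 0.25(33.5 + 0.25p_{Hop}) ⇒ 0.9375p_{Hop} = 39.375, so p_{Hop} = 42.
Then p_{Go} = 33.5 + 0.25·42 = 44.
q_{Hop} = 80 − 2·42 + 44 = 40.
Profit = (42 − 22)·40 = 800.

800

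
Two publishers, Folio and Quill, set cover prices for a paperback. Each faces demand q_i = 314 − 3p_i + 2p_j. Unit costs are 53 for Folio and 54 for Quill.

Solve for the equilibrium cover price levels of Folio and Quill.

Folio's profit: π = (p_{Folio} − 53)(314 − 3p_{Folio} + 2p_{Quill}).
∂π/∂p_{Folio} = 473 − 6p_{Folio} + 2p_{Quill} = 0 ⇒ p_{Folio} = 473/6 + (1/3)p_{Quill}.
Similarly p_{Quill} = 238/3 + (1/3)p_{Folio}.
Plugging p_{Quill} into Folio's best response: p_{Folio} = 473/6 + (1/3)(238/3 + (1/3)p_{Folio}) ⇒ (8/9)p_{Folio} = 1895/18, so p_{Folio} = 118.4375.
Then p_{Quill} = 238/3 + (1/3)·118.4375 = 118.8125.

118.4375, 118.8125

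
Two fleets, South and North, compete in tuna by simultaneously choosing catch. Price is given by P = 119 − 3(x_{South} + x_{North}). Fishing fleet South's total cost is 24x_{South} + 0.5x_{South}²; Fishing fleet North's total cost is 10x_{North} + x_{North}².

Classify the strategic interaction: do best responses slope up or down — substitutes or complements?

Fishing fleet South's profit: π = x_{South}(119 − 3(x_{South} + x_{North})) − 24x_{South} − 0.5x_{South}².
∂π/∂x_{South} = 95 − 7x_{South} − 3x_{North} = 0, so x_{South} = 95/7 − (3/7)x_{North}.
The best-response slope dx_{South}/dx_{North} = −3/7 < 0: the reaction function is downward-sloping, so the choices are strategic substitutes.

strategic substitutes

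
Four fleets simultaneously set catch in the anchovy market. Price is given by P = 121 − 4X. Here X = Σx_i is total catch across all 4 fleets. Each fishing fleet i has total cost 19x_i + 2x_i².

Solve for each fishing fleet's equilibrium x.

A representative fishing fleet's profit is π_i = x_i(121 − 4X) − 19x_i − 2x_i², with X = x_i + Σ_{j≠i} x_j.
First-order condition: 102 − 12x_i − 4Σ_{j≠i} x_j = 0.
With identical fishing fleets, set every x_j = x: then 102 − 12x − 12x = 0, i.e. x = 102/24 = 4.25.

4.25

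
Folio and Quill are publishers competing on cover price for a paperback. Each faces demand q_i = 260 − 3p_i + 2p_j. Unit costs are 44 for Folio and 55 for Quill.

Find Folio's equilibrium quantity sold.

Folio's profit: π = (p_{Folio} − 44)(260 − 3p_{Folio} + 2p_{Quill}).
∂π/∂p_{Folio} = 392 − 6p_{Folio} + 2p_{Quill} = 0 ⇒ p_{Folio} = 196/3 + (1/3)p_{Quill}.
Similarly p_{Quill} = 425/6 + (1/3)p_{Folio}.
Substituting the second reaction function into the first: p_{Folio} = 196/3 + (1/3)(425/6 + (1/3)p_{Folio}), which gives (8/9)p_{Folio} = 1601/18 ⇒ p_{Folio} = 100.0625.
Then p_{Quill} = 425/6 + (1/3)·100.0625 = 104.1875.
q_{Folio} = 260 − 3·100.0625 + 2·104.1875 = 168.1875.

168.1875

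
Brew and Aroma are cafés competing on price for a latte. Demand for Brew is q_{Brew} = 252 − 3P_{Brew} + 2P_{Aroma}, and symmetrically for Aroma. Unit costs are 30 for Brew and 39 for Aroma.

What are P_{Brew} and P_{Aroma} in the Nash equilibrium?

87.1875, 90.5625

Brew's profit: π = (P_{Brew} − 30)(252 − 3P_{Brew} + 2P_{Aroma}).
∂π/∂P_{Brew} = 342 − 6P_{Brew} + 2P_{Aroma} = 0 ⇒ P_{Brew} = 57 + (1/3)P_{Aroma}.
Similarly P_{Aroma} = 61.5 + (1/3)P_{Brew}.
Substituting the second reaction function into the first: P_{Brew} = 57 + (1/3)(61.5 + (1/3)P_{Brew}), which gives (8/9)P_{Brew} = 77.5 ⇒ P_{Brew} = 87.1875.
Then P_{Aroma} = 61.5 + (1/3)·87.1875 = 90.5625.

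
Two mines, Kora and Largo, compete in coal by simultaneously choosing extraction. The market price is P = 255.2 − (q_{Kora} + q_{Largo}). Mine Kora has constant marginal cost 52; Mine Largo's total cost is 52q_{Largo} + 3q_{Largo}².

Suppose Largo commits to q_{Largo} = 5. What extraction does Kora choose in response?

99.1

Mine Kora's profit: π = q_{Kora}(255.2 − (q_{Kora} + q_{Largo})) − 52q_{Kora}.
∂π/∂q_{Kora} = 203.2 − 2q_{Kora} − q_{Largo} = 0, so q_{Kora} = 101.6 − 0.5q_{Largo}.
At q_{Largo} = 5: q_{Kora} = 101.6 − 0.5·5 = 99.1.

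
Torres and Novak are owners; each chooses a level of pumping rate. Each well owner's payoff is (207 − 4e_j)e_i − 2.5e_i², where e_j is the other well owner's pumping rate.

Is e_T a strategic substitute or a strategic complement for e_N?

Torres's payoff is (207 − 4e_N)e_T − 2.5e_T².
∂π/∂e_T = 207 − 4e_N − 5e_T = 0, so e_T = 41.4 − 0.8e_N.
The best-response slope de_T/de_N = −0.8 < 0: the reaction function is downward-sloping, so the choices are strategic substitutes.

strategic substitutes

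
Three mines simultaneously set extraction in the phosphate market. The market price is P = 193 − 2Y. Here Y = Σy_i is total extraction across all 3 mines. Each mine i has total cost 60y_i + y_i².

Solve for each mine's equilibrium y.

13.3

A representative mine's profit is π_i = y_i(193 − 2Y) − 60y_i − y_i², with Y = y_i + Σ_{j≠i} y_j.
First-order condition: 133 − 6y_i − 2Σ_{j≠i} y_j = 0.
In a symmetric equilibrium every mine chooses the same y, so Σ_{j≠i} y_j = 2y. The condition becomes 133 − 10y = 0, giving y = 133/10 = 13.3.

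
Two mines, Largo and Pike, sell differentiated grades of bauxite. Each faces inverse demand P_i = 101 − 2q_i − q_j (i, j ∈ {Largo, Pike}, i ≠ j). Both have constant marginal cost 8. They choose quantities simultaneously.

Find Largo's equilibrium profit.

691.92

Mine Largo's profit: π = q_{Largo}(101 − 2q_{Largo} − q_{Pike}) − 8q_{Largo}.
∂π/∂q_{Largo} = 93 − 4q_{Largo} − q_{Pike} = 0 ⇒ q_{Largo} = 23.25 − 0.25q_{Pike}.
The game is symmetric, so in equilibrium q_{Pike} = q_{Largo}: the reaction function gives 1.25q_{Largo} = 23.25, hence q_{Largo} = 18.6.
P_{Largo} = 101 − 2·18.6 − 18.6 = 45.2.
Profit = (45.2 − 8)·18.6 = 691.92.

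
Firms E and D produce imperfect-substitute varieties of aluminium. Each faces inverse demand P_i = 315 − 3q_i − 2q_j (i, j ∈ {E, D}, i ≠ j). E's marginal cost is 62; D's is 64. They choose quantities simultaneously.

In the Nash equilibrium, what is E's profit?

3024.1875

Firm E's profit: π = q_E(315 − 3q_E − 2q_D) − 62q_E.
∂π/∂q_E = 253 − 6q_E − 2q_D = 0 ⇒ q_E = 253/6 − (1/3)q_D.
Similarly q_D = 251/6 − (1/3)q_E.
Plugging q_D into E's best response: q_E = 253/6 − (1/3)(251/6 − (1/3)q_E) ⇒ (8/9)q_E = 254/9, so q_E = 31.75.
Then q_D = 251/6 − (1/3)·31.75 = 31.25.
P_E = 315 − 3·31.75 − 2·31.25 = 157.25.
Profit = (157.25 − 62)·31.75 = 3024.1875.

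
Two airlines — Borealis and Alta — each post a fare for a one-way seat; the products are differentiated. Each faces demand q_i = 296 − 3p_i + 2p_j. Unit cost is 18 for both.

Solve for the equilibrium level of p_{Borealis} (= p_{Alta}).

Borealis's profit: π = (p_{Borealis} − 18)(296 − 3p_{Borealis} + 2p_{Alta}).
∂π/∂p_{Borealis} = 350 − 6p_{Borealis} + 2p_{Alta} = 0 ⇒ p_{Borealis} = 175/3 + (1/3)p_{Alta}.
Setting p_{Borealis} = p_{Alta} in the reaction function: p_{Borealis} = 175/3 + (1/3)p_{Borealis}, so p_{Borealis} = (175/3) / (2/3) = 87.5.

87.5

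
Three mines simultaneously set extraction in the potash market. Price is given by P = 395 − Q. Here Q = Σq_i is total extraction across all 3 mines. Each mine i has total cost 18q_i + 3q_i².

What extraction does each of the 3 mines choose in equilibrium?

37.7

A representative mine's profit is π_i = q_i(395 − Q) − 18q_i − 3q_i², with Q = q_i + Σ_{j≠i} q_j.
First-order condition: 377 − 8q_i − Σ_{j≠i} q_j = 0.
With identical mines, set every q_j = q: then 377 − 8q − 2q = 0, i.e. q = 377/10 = 37.7.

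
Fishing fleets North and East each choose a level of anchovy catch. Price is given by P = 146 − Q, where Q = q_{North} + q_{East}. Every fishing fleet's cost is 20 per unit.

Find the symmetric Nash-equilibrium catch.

Fishing fleet North's profit: π = q_{North}(146 − (q_{North} + q_{East})) − 20q_{North}.
∂π/∂q_{North} = 126 − 2q_{North} − q_{East} = 0, so q_{North} = 63 − 0.5q_{East}.
The game is symmetric, so in equilibrium q_{East} = q_{North}: the reaction function gives 1.5q_{North} = 63, hence q_{North} = 42.

42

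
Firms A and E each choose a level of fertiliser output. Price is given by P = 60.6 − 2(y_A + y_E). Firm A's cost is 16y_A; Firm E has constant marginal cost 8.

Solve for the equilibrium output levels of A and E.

6.1, 10.1

Firm A's profit: π = y_A(60.6 − 2(y_A + y_E)) − 16y_A.
∂π/∂y_A = 44.6 − 4y_A − 2y_E = 0, so y_A = 11.15 − 0.5y_E.
By the same steps for E: y_E = 13.15 − 0.5y_A.
Substituting the second reaction function into the first: y_A = 11.15 − 0.5(13.15 − 0.5y_A), which gives 0.75y_A = 4.575 ⇒ y_A = 6.1.
Then y_E = 13.15 − 0.5·6.1 = 10.1.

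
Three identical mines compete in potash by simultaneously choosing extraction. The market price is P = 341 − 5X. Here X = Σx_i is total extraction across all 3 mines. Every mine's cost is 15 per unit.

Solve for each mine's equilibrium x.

A representative mine's profit is π_i = x_i(341 − 5X) − 15x_i, with X = x_i + Σ_{j≠i} x_j.
First-order condition: 326 − 10x_i − 5Σ_{j≠i} x_j = 0.
With identical mines, set every x_j = x: then 326 − 10x − 10x = 0, i.e. x = 326/20 = 16.3.

16.3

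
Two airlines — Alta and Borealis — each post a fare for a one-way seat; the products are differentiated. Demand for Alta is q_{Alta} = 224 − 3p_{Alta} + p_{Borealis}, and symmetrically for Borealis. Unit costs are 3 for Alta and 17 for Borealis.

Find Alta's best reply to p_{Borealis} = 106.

56.5

Alta's profit: π = (p_{Alta} − 3)(224 − 3p_{Alta} + p_{Borealis}).
∂π/∂p_{Alta} = 233 − 6p_{Alta} + p_{Borealis} = 0 ⇒ p_{Alta} = 233/6 + (1/6)p_{Borealis}.
At p_{Borealis} = 106: p_{Alta} = 233/6 + (1/6)·106 = 56.5.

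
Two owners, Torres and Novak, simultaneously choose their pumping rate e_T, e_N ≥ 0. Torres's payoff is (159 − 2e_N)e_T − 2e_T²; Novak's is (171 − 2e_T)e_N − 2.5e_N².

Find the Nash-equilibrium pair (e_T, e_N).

28.3125, 22.875

Expanding Torres's payoff: 159e_T − 2e_Ne_T − 2e_T².
∂π/∂e_T = 159 − 2e_N − 4e_T = 0, so e_T = 39.75 − 0.5e_N.
Likewise for Novak: e_N = 34.2 − 0.4e_T.
Substituting the second reaction function into the first: e_T = 39.75 − 0.5(34.2 − 0.4e_T), which gives 0.8e_T = 22.65 ⇒ e_T = 28.3125.
Then e_N = 34.2 − 0.4·28.3125 = 22.875.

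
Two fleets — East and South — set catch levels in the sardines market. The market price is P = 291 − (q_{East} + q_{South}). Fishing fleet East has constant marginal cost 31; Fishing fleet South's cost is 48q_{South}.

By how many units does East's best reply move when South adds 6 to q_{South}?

Fishing fleet East's profit: π = q_{East}(291 − (q_{East} + q_{South})) − 31q_{East}.
∂π/∂q_{East} = 260 − 2q_{East} − q_{South} = 0, so q_{East} = 130 − 0.5q_{South}.
The reaction-function slope is −0.5, so a 6-unit rise in q_{South} moves q_{East} by −0.5 × 6 = −3. East's best response falls — the actions are strategic substitutes.

-3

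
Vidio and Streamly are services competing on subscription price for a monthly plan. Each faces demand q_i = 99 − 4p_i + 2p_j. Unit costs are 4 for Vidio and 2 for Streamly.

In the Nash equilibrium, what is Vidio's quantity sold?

Vidio's profit: π = (p_{Vidio} − 4)(99 − 4p_{Vidio} + 2p_{Streamly}).
∂π/∂p_{Vidio} = 115 − 8p_{Vidio} + 2p_{Streamly} = 0 ⇒ p_{Vidio} = 14.375 + 0.25p_{Streamly}.
Similarly p_{Streamly} = 13.375 + 0.25p_{Vidio}.
Solving the two reaction functions simultaneously: (1 − (0.25)(0.25))p_{Vidio} = 14.375 + 0.25·13.375, so 0.9375p_{Vidio} = 567/32 and p_{Vidio} = 18.9.
Then p_{Streamly} = 13.375 + 0.25·18.9 = 18.1.
q_{Vidio} = 99 − 4·18.9 + 2·18.1 = 59.6.

59.6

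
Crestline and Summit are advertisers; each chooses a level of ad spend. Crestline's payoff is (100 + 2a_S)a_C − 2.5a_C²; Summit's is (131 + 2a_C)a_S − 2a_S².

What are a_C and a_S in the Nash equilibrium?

41.375, 53.4375

Expanding Crestline's payoff: 100a_C + 2a_Sa_C − 2.5a_C².
∂π/∂a_C = 100 + 2a_S − 5a_C = 0, so a_C = 20 + 0.4a_S.
Likewise for Summit: a_S = 32.75 + 0.5a_C.
Plugging a_S into Crestline's best response: a_C = 20 + 0.4(32.75 + 0.5a_C) ⇒ 0.8a_C = 33.1, so a_C = 41.375.
Then a_S = 32.75 + 0.5·41.375 = 53.4375.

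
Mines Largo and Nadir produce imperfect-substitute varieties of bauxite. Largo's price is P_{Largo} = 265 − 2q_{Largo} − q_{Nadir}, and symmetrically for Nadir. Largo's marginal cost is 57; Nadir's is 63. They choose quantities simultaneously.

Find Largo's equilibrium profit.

3528

Mine Largo's profit: π = q_{Largo}(265 − 2q_{Largo} − q_{Nadir}) − 57q_{Largo}.
∂π/∂q_{Largo} = 208 − 4q_{Largo} − q_{Nadir} = 0 ⇒ q_{Largo} = 52 − 0.25q_{Nadir}.
Similarly q_{Nadir} = 50.5 − 0.25q_{Largo}.
Solving the two reaction functions simultaneously: (1 − (−0.25)(−0.25))q_{Largo} = 52 − 0.25·50.5, so 0.9375q_{Largo} = 39.375 and q_{Largo} = 42.
Then q_{Nadir} = 50.5 − 0.25·42 = 40.
P_{Largo} = 265 − 2·42 − 40 = 141.
Profit = (141 − 57)·42 = 3528.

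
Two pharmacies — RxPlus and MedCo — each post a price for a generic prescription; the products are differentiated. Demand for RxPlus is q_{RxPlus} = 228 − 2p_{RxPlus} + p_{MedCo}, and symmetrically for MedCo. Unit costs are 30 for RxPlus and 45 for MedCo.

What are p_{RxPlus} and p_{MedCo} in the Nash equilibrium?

RxPlus's profit: π = (p_{RxPlus} − 30)(228 − 2p_{RxPlus} + p_{MedCo}).
∂π/∂p_{RxPlus} = 288 − 4p_{RxPlus} + p_{MedCo} = 0 ⇒ p_{RxPlus} = 72 + 0.25p_{MedCo}.
Similarly p_{MedCo} = 79.5 + 0.25p_{RxPlus}.
Solving the two reaction functions simultaneously: (1 − (0.25)(0.25))p_{RxPlus} = 72 + 0.25·79.5, so 0.9375p_{RxPlus} = 91.875 and p_{RxPlus} = 98.
Then p_{MedCo} = 79.5 + 0.25·98 = 104.

98, 104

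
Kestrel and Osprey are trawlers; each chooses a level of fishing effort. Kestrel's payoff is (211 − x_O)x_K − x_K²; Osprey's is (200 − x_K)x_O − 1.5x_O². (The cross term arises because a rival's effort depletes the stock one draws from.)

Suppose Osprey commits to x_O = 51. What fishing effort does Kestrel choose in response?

Expanding Kestrel's payoff: 211x_K − x_Ox_K − x_K².
∂π/∂x_K = 211 − x_O − 2x_K = 0, so x_K = 105.5 − 0.5x_O.
At x_O = 51: x_K = 105.5 − 0.5·51 = 80.

80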